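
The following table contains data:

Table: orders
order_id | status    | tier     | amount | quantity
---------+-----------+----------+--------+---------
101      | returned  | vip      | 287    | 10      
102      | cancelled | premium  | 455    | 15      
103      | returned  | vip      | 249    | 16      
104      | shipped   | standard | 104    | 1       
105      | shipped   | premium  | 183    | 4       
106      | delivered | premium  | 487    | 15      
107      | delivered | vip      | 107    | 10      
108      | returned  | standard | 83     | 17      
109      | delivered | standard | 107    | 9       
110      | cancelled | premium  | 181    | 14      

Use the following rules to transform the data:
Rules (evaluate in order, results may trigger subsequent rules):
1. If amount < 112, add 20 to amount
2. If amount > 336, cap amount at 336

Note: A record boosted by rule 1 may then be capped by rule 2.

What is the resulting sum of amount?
2053

Step 1: Apply rule 1 to records with amount < 112
  - 4 records get bonus of 20
  - Of these, 0 records then exceed 336 and get capped
Step 2: Apply rule 2 to records with amount > 336
  - 2 records (original) are capped
Step 3: Calculate final sum = 2053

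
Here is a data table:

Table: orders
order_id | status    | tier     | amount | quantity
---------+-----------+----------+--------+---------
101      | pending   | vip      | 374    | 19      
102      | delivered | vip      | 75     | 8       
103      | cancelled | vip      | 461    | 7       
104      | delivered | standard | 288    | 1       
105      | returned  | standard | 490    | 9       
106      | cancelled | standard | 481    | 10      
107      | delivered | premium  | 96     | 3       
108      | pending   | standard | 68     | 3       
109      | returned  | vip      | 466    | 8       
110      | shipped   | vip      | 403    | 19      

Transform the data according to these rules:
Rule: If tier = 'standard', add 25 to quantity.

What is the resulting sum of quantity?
187

Step 1: Count records where tier = 'standard': 4
Step 2: Total bonus added: 4 × 25 = 100
Step 3: Original sum of quantity: 87
Step 4: Final sum = 87 + 100 = 187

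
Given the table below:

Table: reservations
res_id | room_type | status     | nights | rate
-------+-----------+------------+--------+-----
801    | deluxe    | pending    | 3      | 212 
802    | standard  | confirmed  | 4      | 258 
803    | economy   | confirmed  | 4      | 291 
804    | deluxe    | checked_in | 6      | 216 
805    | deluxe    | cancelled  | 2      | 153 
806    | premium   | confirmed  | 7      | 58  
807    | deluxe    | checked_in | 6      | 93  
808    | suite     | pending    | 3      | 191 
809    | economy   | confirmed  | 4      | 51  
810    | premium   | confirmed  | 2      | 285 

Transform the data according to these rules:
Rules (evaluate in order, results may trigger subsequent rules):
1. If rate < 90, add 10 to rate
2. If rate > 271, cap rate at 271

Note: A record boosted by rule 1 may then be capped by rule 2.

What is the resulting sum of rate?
1794

Step 1: Apply rule 1 to records with rate < 90
  - 2 records get bonus of 10
  - Of these, 0 records then exceed 271 and get capped
Step 2: Apply rule 2 to records with rate > 271
  - 2 records (original) are capped
Step 3: Calculate final sum = 1794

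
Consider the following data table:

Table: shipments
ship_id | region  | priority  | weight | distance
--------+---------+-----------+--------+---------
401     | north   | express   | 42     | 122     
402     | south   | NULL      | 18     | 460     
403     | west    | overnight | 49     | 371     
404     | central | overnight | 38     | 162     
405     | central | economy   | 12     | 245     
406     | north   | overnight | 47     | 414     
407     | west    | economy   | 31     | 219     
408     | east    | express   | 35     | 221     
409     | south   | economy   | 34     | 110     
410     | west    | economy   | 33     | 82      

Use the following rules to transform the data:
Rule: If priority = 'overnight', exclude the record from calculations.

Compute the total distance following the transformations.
1459

Step 1: Identify records where priority = 'overnight'
Step 2: The excluded records sum to 947
Step 3: Original total distance = 2406
Step 4: Remaining total = 2406 - 947 = 1459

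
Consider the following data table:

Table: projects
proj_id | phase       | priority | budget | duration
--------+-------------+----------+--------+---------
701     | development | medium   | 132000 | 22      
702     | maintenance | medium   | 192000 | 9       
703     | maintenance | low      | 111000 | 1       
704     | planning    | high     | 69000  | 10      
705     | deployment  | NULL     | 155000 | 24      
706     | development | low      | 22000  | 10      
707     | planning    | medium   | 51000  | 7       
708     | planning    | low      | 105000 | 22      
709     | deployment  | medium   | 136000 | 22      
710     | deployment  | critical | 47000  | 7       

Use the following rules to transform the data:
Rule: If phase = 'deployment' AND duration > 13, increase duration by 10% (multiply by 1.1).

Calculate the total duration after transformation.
138.6

Step 1: Find records where phase = 'deployment' AND duration > 13
Step 2: 2 records match, summing to 46
Step 3: After multiplier: 46 × 1.1 = 50.6
Step 4: Unaffected records sum: 88
Step 5: Final sum = 50.6 + 88 = 138.6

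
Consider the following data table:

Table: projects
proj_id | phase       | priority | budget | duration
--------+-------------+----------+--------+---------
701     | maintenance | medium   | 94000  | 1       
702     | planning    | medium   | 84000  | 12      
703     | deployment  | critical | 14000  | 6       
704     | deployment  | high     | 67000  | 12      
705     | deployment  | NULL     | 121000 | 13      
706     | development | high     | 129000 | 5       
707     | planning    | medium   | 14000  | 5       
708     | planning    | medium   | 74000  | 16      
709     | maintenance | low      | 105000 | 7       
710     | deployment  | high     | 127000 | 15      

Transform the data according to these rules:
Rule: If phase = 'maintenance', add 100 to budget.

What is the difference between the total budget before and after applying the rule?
200

Step 1: Original sum of budget = 829000
Step 2: 2 records have phase = 'maintenance'
Step 3: Each affected record changes by 100
Step 4: Total change = 2 × 100 = 200
Step 5: New sum = 829000 + 200 = 829200
Step 6: Difference = |829200 - 829000| = 200
        (Sum increased by 200)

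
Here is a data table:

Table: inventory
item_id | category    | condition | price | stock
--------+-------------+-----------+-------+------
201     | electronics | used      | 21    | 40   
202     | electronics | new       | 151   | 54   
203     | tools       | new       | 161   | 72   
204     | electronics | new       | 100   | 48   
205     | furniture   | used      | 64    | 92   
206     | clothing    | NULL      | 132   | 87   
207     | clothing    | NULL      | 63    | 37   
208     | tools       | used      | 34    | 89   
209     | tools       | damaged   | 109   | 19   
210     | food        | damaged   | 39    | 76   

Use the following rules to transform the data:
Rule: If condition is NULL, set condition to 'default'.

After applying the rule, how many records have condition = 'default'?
2

Step 1: Count records where condition IS NULL
Step 2: Found 2 records with NULL condition
Step 3: These records will have condition set to 'default'
Step 4: Records already having condition = 'default': 0
Step 5: Answer: 2 + 0 = 2 records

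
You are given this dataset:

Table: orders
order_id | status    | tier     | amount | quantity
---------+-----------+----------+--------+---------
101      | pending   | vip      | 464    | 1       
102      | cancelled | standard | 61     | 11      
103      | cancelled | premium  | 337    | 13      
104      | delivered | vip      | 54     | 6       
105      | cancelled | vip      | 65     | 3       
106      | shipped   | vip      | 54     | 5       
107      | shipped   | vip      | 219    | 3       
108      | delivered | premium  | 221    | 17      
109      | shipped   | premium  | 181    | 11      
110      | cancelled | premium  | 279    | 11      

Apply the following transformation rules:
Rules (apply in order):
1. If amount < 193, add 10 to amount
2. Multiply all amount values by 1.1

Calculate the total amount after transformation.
2183.5

Step 1: Apply Rule 1 - Add 10 to records with amount < 193
  - 5 records affected: 415 + (5 × 10) = 465
  - Unaffected records: 1520
  - Sum after Rule 1: 1985
Step 2: Apply Rule 2 - Multiply all by 1.1
  - 1985 × 1.1 = 2183.5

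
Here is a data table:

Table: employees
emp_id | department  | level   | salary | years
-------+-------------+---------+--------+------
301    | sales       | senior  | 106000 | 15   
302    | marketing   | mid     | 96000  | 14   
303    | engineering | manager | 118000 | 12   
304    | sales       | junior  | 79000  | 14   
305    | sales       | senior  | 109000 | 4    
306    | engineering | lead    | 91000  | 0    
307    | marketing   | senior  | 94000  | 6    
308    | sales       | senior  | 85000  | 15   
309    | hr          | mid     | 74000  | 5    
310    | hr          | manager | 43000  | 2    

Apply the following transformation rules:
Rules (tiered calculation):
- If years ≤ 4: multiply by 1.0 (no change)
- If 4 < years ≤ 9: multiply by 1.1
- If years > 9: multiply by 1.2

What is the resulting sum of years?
102.1

Step 1: Tier 1 (years ≤ 4): 3 records, sum = 6 × 1.0 = 6.0
Step 2: Tier 2 (4 < years ≤ 9): 2 records, sum = 11 × 1.1 = 12.1
Step 3: Tier 3 (years > 9): 5 records, sum = 70 × 1.2 = 84.0
Step 4: Final sum = 6.0 + 12.1 + 84.0 = 102.1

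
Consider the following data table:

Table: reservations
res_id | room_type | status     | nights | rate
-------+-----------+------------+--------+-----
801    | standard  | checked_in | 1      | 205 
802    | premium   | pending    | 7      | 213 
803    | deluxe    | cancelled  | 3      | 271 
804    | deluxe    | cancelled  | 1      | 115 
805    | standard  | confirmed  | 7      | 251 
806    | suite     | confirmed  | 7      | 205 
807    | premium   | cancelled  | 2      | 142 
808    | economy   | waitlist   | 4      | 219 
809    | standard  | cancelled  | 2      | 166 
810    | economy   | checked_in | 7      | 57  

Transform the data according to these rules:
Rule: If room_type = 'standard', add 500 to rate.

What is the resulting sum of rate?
3344

Step 1: Count records where room_type = 'standard': 3
Step 2: Total bonus added: 3 × 500 = 1500
Step 3: Original sum of rate: 1844
Step 4: Final sum = 1844 + 1500 = 3344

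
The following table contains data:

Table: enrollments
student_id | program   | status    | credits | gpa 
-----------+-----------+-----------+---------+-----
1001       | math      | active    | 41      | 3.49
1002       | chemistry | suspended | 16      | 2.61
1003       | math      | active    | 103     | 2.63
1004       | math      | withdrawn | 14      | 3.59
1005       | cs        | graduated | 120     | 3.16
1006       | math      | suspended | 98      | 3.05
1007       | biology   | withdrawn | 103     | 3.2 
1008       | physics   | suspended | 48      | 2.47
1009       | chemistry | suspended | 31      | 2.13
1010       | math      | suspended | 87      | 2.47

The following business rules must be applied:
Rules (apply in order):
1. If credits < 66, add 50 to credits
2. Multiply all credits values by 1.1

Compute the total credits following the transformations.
1002.1

Step 1: Apply Rule 1 - Add 50 to records with credits < 66
  - 5 records affected: 150 + (5 × 50) = 400
  - Unaffected records: 511
  - Sum after Rule 1: 911
Step 2: Apply Rule 2 - Multiply all by 1.1
  - 911 × 1.1 = 1002.1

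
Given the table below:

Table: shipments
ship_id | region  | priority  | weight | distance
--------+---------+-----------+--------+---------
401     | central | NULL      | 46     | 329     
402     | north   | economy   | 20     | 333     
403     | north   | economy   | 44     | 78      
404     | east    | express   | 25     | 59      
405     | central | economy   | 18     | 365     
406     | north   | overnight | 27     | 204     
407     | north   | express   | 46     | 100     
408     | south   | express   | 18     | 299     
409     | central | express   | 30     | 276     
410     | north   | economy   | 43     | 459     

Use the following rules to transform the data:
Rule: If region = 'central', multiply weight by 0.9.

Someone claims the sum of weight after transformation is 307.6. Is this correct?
Yes, the result is correct.

Step 1: Calculate the correct sum after transformation
Step 2: Apply multiplier 0.9 to records where region = 'central'
Step 3: Correct result = 307.6
Step 4: Claimed result = 307.6
Step 5: 307.6 = 307.6 ✓
Conclusion: The claimed result is correct.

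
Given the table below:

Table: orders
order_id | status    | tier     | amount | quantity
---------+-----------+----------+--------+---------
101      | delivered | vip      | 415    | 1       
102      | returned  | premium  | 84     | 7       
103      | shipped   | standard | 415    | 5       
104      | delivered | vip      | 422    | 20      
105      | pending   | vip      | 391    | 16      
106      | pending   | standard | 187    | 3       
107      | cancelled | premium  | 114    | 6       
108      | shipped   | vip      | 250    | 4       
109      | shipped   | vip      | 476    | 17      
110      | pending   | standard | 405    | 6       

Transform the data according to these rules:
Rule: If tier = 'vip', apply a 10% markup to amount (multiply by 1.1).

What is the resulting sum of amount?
3354.4

Step 1: Records with tier = 'vip' have total amount = 1954
Step 2: Apply multiplier: 1954 × 1.1 = 2149.4
Step 3: Other records total: 1205
Step 4: Final sum = 2149.4 + 1205 = 3354.4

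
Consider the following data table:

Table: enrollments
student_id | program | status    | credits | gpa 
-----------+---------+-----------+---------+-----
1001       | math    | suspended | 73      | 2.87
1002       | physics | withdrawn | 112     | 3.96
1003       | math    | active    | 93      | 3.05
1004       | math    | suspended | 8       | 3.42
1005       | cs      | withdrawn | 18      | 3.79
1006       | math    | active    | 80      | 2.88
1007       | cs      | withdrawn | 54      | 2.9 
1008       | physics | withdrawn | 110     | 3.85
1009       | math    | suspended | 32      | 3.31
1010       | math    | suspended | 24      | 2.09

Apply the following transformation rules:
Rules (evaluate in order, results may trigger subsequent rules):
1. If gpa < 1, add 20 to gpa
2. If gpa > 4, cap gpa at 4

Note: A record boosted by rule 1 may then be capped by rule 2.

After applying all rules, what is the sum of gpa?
32.12

Step 1: Apply rule 1 to records with gpa < 1
  - 0 records get bonus of 20
  - Of these, 0 records then exceed 4 and get capped
Step 2: Apply rule 2 to records with gpa > 4
  - 0 records (original) are capped
Step 3: Calculate final sum = 32.12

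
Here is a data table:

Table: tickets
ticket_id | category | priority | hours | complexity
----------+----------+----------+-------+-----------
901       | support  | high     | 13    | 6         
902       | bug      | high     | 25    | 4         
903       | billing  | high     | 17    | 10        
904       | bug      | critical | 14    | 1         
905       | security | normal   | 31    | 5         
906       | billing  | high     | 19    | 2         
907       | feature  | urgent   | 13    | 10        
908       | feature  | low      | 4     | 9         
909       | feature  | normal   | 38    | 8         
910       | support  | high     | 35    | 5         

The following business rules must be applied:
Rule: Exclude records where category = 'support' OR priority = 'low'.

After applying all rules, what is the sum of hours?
157

Step 1: Find records where category = 'support' OR priority = 'low'
Step 2: 3 records match, summing to 52
Step 3: Original sum: 209
Step 4: Remaining sum = 209 - 52 = 157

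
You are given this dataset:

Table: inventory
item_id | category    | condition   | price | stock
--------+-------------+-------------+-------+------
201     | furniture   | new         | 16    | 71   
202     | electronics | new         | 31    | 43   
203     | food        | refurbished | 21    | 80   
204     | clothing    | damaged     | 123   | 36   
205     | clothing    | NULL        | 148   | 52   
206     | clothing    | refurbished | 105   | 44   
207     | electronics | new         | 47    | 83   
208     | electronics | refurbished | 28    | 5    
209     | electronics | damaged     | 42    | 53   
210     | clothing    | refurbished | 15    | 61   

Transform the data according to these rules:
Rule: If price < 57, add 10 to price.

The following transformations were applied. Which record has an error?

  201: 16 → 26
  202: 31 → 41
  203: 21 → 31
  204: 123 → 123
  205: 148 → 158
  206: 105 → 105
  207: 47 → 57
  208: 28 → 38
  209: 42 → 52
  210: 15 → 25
Record 205 has an error. The correct transformed value should be 148, not 158.

Step 1: Check each record against the rule
Step 2: Record 205 has price = 148
Step 3: Since 148 >= 57, the bonus should not have been applied
Step 4: Correct value = 148, but claimed value = 158
Conclusion: Record 205 has the error.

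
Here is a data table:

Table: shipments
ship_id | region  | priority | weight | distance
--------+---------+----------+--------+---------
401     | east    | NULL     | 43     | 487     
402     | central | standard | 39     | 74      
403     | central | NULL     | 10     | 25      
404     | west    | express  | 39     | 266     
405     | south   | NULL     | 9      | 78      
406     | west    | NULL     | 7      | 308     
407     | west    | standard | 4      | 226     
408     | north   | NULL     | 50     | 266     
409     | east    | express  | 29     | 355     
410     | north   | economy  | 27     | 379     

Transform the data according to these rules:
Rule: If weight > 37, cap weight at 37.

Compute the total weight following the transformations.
234

Step 1: 4 records have weight > 37
Step 2: These records originally summed to 171
Step 3: After capping: 4 × 37 = 148
Step 4: Unaffected records sum: 86
Step 5: Final sum = 148 + 86 = 234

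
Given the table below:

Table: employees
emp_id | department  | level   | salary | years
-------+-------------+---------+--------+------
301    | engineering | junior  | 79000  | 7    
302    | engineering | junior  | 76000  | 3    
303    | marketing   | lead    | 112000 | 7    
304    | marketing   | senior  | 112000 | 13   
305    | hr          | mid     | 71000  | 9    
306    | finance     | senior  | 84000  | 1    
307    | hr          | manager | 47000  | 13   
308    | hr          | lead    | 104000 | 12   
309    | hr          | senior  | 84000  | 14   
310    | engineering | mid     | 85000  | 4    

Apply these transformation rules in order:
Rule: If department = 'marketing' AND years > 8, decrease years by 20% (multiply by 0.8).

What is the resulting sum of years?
80.4

Step 1: Find records where department = 'marketing' AND years > 8
Step 2: 1 records match, summing to 13
Step 3: After multiplier: 13 × 0.8 = 10.4
Step 4: Unaffected records sum: 70
Step 5: Final sum = 10.4 + 70 = 80.4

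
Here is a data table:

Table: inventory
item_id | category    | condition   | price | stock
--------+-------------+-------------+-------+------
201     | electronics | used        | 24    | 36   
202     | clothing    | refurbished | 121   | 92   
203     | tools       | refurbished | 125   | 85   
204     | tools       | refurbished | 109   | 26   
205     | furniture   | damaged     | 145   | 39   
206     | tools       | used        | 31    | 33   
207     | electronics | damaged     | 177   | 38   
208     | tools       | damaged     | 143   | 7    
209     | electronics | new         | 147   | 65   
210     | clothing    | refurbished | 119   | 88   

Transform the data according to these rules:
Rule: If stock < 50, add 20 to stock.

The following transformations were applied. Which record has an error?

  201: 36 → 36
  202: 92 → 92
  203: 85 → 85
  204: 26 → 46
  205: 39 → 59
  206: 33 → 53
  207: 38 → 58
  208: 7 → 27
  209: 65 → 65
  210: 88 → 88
Record 201 has an error. The correct transformed value should be 56, not 36.

Step 1: Check each record against the rule
Step 2: Record 201 has stock = 36
Step 3: Since 36 < 50, the bonus should have been applied
Step 4: Correct value = 56, but claimed value = 36
Conclusion: Record 201 has the error.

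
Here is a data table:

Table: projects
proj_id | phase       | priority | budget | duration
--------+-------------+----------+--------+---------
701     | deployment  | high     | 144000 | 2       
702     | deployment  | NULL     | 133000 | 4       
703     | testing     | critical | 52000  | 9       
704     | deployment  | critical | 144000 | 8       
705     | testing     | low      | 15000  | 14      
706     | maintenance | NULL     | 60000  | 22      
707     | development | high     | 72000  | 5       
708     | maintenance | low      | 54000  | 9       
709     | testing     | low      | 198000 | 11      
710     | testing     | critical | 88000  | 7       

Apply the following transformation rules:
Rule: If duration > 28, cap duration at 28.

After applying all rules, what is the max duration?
22

Step 1: Original maximum duration = 22
Step 2: Check cap of 28 against maximum
Step 3: No records exceed the cap (max 22 <= cap 28), so no capping applies
Step 4: Maximum after transformation = 22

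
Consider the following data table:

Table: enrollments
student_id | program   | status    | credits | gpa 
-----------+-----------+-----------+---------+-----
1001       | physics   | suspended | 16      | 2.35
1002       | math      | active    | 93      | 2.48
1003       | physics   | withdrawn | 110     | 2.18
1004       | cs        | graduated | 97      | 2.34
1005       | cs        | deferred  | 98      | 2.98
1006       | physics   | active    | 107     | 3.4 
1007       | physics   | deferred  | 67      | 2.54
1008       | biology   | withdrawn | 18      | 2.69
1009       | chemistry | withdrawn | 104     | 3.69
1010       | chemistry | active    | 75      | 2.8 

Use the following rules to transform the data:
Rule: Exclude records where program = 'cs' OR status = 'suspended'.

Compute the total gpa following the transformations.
19.78

Step 1: Find records where program = 'cs' OR status = 'suspended'
Step 2: 3 records match, summing to 7.67
Step 3: Original sum: 27.45
Step 4: Remaining sum = 27.45 - 7.67 = 19.78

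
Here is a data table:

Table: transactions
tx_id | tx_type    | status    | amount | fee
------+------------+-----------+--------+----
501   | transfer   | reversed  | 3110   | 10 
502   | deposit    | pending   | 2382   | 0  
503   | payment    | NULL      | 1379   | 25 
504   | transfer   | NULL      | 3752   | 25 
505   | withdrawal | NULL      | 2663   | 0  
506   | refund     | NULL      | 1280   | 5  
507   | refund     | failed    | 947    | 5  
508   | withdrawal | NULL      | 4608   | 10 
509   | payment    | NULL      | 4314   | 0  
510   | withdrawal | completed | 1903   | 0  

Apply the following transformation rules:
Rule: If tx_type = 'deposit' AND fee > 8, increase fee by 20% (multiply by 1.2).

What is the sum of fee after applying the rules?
80

Step 1: Find records where tx_type = 'deposit' AND fee > 8
Step 2: 0 records match, summing to 0
Step 3: After multiplier: 0 × 1.2 = 0.0
Step 4: Unaffected records sum: 80
Step 5: Final sum = 0.0 + 80 = 80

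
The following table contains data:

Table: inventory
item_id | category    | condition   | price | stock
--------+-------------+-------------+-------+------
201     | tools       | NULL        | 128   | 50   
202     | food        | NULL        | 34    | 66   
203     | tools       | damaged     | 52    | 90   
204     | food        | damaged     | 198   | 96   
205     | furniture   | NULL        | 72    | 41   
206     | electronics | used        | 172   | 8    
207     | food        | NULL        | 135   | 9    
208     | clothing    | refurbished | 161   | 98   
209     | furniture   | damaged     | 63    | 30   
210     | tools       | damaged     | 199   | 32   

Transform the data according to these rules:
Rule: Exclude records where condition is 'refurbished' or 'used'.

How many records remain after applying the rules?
8

Step 1: Count records to exclude
  - 1 (refurbished) + 1 (used) = 2 records
Step 2: Total records: 10
Step 3: Remaining = 10 - 2 = 8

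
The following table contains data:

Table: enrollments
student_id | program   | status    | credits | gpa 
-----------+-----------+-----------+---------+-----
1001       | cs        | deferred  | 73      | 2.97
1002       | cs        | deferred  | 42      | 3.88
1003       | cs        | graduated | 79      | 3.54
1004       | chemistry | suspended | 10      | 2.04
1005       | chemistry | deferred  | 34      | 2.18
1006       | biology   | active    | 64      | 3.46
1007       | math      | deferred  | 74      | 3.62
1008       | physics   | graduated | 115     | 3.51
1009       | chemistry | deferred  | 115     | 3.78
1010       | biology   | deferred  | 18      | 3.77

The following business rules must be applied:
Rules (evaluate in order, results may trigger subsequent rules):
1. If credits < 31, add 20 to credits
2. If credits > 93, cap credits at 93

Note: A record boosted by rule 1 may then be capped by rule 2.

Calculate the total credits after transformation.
620

Step 1: Apply rule 1 to records with credits < 31
  - 2 records get bonus of 20
  - Of these, 0 records then exceed 93 and get capped
Step 2: Apply rule 2 to records with credits > 93
  - 2 records (original) are capped
Step 3: Calculate final sum = 620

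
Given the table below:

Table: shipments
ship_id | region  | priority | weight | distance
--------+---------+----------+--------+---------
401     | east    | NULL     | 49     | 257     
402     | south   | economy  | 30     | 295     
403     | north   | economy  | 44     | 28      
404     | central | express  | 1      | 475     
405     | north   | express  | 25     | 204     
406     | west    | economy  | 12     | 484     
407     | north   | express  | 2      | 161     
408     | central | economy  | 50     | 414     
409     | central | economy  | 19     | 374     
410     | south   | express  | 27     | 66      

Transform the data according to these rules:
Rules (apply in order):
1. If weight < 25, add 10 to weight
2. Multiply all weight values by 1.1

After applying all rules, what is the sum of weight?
328.9

Step 1: Apply Rule 1 - Add 10 to records with weight < 25
  - 4 records affected: 34 + (4 × 10) = 74
  - Unaffected records: 225
  - Sum after Rule 1: 299
Step 2: Apply Rule 2 - Multiply all by 1.1
  - 299 × 1.1 = 328.9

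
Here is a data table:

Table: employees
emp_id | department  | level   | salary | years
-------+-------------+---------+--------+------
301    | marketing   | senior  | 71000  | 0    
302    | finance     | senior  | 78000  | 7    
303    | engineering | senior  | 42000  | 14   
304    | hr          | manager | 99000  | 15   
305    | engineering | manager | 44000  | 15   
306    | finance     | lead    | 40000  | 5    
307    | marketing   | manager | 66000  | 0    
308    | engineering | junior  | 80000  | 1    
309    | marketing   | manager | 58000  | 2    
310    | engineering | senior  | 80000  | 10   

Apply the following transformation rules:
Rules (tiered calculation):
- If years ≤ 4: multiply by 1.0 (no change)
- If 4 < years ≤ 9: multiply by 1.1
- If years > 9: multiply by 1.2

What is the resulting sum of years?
81.0

Step 1: Tier 1 (years ≤ 4): 4 records, sum = 3 × 1.0 = 3.0
Step 2: Tier 2 (4 < years ≤ 9): 2 records, sum = 12 × 1.1 = 13.2
Step 3: Tier 3 (years > 9): 4 records, sum = 54 × 1.2 = 64.8
Step 4: Final sum = 3.0 + 13.2 + 64.8 = 81.0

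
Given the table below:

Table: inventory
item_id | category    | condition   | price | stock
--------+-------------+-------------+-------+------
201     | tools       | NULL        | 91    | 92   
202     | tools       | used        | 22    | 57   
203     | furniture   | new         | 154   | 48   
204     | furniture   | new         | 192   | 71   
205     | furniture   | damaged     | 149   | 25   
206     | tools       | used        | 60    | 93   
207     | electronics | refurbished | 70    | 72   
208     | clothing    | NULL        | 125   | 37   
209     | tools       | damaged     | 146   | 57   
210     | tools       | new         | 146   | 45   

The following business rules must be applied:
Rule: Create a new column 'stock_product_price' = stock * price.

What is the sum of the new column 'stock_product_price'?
64512

Step 1: For each record, compute stock * price
Example calculations:
  92 * 91 = 8372
  57 * 22 = 1254
  48 * 154 = 7392
  ...
Step 2: Sum all derived values
Step 3: Total = 64512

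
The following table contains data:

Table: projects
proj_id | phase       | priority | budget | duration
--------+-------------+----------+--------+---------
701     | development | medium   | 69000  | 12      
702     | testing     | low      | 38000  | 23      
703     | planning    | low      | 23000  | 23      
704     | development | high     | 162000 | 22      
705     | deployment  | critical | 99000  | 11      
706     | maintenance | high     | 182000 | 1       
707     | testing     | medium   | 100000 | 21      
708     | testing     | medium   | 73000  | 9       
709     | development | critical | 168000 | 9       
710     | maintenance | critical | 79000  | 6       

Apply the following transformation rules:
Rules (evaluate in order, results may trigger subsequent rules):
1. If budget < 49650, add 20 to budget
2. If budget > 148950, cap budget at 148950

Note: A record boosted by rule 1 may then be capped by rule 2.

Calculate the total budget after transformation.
927890

Step 1: Apply rule 1 to records with budget < 49650
  - 2 records get bonus of 20
  - Of these, 0 records then exceed 148950 and get capped
Step 2: Apply rule 2 to records with budget > 148950
  - 3 records (original) are capped
Step 3: Calculate final sum = 927890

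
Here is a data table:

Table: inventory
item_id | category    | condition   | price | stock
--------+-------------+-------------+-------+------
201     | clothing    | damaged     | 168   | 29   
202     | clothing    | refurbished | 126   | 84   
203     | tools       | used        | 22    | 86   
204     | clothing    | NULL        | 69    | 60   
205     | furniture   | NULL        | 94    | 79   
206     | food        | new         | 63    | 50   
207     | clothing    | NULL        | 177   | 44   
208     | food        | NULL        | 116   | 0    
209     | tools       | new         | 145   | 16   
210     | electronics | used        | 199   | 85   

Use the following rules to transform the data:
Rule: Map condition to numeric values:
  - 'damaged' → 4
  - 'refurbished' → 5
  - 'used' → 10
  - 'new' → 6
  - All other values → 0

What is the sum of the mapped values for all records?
41

Step 1: Apply mapping to each record
Step 2: Count by status:
  'damaged': 1 records × 4 = 4
  'refurbished': 1 records × 5 = 5
  'used': 2 records × 10 = 20
  'new': 2 records × 6 = 12
Step 3: Sum all mapped values = 41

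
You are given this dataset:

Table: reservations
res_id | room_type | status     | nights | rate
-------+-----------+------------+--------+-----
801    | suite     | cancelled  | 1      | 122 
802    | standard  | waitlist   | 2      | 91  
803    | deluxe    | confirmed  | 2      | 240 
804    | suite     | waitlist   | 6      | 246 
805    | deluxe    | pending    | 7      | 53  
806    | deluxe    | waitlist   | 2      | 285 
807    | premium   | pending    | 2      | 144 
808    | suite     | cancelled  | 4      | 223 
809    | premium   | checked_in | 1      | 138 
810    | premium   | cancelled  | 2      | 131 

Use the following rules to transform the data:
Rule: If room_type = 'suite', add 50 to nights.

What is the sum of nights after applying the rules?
179

Step 1: Count records where room_type = 'suite': 3
Step 2: Total bonus added: 3 × 50 = 150
Step 3: Original sum of nights: 29
Step 4: Final sum = 29 + 150 = 179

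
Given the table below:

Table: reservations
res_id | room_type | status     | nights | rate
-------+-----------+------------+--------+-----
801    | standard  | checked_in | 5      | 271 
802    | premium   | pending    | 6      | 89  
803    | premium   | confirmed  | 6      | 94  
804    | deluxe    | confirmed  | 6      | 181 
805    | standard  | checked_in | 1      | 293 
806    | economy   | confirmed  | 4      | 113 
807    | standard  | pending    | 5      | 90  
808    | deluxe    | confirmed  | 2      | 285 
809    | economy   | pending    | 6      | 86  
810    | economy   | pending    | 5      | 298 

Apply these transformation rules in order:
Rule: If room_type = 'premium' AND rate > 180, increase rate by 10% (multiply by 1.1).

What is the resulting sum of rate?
1800

Step 1: Find records where room_type = 'premium' AND rate > 180
Step 2: 0 records match, summing to 0
Step 3: After multiplier: 0 × 1.1 = 0.0
Step 4: Unaffected records sum: 1800
Step 5: Final sum = 0.0 + 1800 = 1800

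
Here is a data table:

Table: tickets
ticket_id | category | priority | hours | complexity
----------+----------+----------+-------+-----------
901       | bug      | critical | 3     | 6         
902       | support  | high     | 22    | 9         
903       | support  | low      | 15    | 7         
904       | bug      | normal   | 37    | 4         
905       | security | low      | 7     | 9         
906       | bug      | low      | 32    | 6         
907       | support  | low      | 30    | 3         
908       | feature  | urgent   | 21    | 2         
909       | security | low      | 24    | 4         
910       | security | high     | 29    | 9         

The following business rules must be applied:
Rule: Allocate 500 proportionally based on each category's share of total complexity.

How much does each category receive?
bug: 135.59, feature: 16.95, security: 186.44, support: 161.02

Step 1: Calculate total complexity = 59
Step 2: Calculate each category's proportion:
  bug: 16/59 = 27.12% → 135.59
  feature: 2/59 = 3.39% → 16.95
  security: 22/59 = 37.29% → 186.44
  support: 19/59 = 32.20% → 161.02
Step 3: Verify: sum of allocations ≈ 500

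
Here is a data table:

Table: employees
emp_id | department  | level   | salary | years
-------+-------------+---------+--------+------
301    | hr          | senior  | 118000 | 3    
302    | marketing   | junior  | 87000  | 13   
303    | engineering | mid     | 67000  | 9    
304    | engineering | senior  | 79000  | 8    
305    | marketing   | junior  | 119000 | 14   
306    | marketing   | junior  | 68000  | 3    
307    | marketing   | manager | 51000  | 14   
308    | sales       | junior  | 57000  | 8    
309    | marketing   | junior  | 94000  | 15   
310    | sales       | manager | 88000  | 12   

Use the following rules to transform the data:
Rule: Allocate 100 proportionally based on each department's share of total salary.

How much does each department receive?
engineering: 17.63, hr: 14.25, marketing: 50.6, sales: 17.51

Step 1: Calculate total salary = 828000
Step 2: Calculate each department's proportion:
  engineering: 146000/828000 = 17.63% → 17.63
  hr: 118000/828000 = 14.25% → 14.25
  marketing: 419000/828000 = 50.60% → 50.6
  sales: 145000/828000 = 17.51% → 17.51
Step 3: Verify: sum of allocations ≈ 100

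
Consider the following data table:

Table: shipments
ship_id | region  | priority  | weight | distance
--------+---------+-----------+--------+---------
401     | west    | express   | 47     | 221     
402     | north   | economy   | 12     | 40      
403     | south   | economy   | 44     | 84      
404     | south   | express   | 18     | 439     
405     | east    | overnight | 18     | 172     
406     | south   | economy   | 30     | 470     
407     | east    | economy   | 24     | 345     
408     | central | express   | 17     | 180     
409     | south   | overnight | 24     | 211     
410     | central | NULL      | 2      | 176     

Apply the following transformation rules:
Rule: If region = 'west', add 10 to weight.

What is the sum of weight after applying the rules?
246

Step 1: Count records where region = 'west': 1
Step 2: Total bonus added: 1 × 10 = 10
Step 3: Original sum of weight: 236
Step 4: Final sum = 236 + 10 = 246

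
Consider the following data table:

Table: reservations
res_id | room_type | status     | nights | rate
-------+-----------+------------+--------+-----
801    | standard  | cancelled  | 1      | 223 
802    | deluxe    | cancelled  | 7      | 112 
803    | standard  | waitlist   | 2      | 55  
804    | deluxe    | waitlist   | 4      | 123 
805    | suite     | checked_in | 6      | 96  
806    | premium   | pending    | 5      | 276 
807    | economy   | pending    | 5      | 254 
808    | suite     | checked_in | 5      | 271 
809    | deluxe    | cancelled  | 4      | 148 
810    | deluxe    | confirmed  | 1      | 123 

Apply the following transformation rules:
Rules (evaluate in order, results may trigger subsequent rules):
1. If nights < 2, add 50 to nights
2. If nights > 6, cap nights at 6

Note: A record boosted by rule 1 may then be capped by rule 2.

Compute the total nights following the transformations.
49

Step 1: Apply rule 1 to records with nights < 2
  - 2 records get bonus of 50
  - Of these, 2 records then exceed 6 and get capped
Step 2: Apply rule 2 to records with nights > 6
  - 1 records (original) are capped
Step 3: Calculate final sum = 49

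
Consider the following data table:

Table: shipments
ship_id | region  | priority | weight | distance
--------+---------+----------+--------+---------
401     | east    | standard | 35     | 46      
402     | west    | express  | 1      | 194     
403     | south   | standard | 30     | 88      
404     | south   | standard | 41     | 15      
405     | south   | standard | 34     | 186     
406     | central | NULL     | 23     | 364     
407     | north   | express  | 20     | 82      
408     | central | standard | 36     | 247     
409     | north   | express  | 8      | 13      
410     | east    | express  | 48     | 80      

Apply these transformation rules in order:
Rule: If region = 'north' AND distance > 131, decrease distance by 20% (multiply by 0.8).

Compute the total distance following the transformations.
1315

Step 1: Find records where region = 'north' AND distance > 131
Step 2: 0 records match, summing to 0
Step 3: After multiplier: 0 × 0.8 = 0.0
Step 4: Unaffected records sum: 1315
Step 5: Final sum = 0.0 + 1315 = 1315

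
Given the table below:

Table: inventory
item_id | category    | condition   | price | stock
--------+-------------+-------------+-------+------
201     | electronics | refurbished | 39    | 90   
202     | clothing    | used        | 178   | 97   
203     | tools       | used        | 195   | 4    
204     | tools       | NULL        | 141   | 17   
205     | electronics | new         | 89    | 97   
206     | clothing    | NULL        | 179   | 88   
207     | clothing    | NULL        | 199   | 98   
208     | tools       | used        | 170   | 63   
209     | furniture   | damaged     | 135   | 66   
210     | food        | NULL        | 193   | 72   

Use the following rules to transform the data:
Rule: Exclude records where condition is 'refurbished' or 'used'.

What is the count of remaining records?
6

Step 1: Count records to exclude
  - 1 (refurbished) + 3 (used) = 4 records
Step 2: Total records: 10
Step 3: Remaining = 10 - 4 = 6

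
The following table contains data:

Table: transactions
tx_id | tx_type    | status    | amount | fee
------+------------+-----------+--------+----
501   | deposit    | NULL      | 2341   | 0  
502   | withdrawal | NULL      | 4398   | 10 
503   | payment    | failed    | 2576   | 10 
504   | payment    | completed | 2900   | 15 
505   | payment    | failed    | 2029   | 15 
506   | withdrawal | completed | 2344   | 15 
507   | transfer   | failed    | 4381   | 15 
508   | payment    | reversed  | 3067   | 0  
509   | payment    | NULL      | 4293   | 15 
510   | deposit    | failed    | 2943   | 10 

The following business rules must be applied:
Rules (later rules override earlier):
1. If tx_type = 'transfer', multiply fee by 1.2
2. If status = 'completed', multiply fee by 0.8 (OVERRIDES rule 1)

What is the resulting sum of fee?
102.0

Step 1: Rule 2 takes priority for records with status = 'completed'
  - 2 records: 30 × 0.8 = 24.0
Step 2: Rule 1 applies to remaining records with tx_type = 'transfer'
  - 1 records: 15 × 1.2 = 18.0
Step 3: Other records unchanged: 60
Step 4: Final sum = 24.0 + 18.0 + 60 = 102.0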